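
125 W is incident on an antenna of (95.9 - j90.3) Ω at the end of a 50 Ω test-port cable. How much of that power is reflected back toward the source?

P_reflected ≈ 43.6 W

|Γ| = |(45.9 − j90.3)/(145.9 − j90.3)| = 0.59
|Γ|² = 0.349
P_refl = |Γ|²·P_inc = 43.6 W, P_del = (1 − |Γ|²)·P_inc = 81.4 W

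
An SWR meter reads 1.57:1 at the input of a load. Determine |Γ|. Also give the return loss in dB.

|Γ| ≈ 0.222; return loss ≈ 13.1 dB

|Γ| = (S − 1)/(S + 1) = (1.57 − 1)/(1.57 + 1) = 0.57/2.57
RL = −20·log₁₀|Γ| = −20·log₁₀(0.222)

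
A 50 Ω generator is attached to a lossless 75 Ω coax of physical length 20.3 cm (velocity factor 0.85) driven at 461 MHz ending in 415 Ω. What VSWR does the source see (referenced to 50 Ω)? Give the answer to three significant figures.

VSWR ≈ 5.79

λ = v/f = 0.85·c / 461 MHz = 0.553 m
βl = 2π·l/λ = 2π × 0.367 = 132°
tan(βl) = -1.11
Z_in = Z_0·(Z_L + jZ_0·tanβl)/(Z_0 + jZ_L·tanβl) = 24 + j63.9 Ω
Γ_s = (Z_in − Z_s)/(Z_in + Z_s) = (-26 + j63.9)/(74 + j63.9), |Γ_s| = 0.706
VSWR = (1 + |Γ_s|)/(1 − |Γ_s|)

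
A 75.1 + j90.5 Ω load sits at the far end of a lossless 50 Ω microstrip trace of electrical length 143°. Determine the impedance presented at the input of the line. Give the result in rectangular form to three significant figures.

tan(βl) = tan(143°) = -0.754
Z_in = Z_0·(Z_L + jZ_0·tanβl)/(Z_0 + jZ_L·tanβl)
     = 50·(75.1 + j52.8)/(118 − j56.6)

Z_in ≈ 17.1 + j30.6 Ω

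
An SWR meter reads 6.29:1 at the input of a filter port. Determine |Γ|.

|Γ| ≈ 0.726

|Γ| = (S − 1)/(S + 1) = (6.29 − 1)/(6.29 + 1) = 5.29/7.29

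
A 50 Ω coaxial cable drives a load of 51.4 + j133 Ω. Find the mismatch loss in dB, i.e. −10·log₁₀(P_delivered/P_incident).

Γ = (1.4 + j133)/(101.4 + j133), |Γ| = 0.795
|Γ|² = 0.632, so P_del/P_inc = 1 − |Γ|² = 0.368
ML = −10·log₁₀(1 − |Γ|²)

mismatch loss ≈ 4.35 dB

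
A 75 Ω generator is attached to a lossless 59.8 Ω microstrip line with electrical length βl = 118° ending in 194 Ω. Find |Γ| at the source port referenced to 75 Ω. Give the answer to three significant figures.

tan(βl) = -1.88
Z_in = Z_0·(Z_L + jZ_0·tanβl)/(Z_0 + jZ_L·tanβl) = 23 + j28 Ω
Γ_s = (Z_in − Z_s)/(Z_in + Z_s) = (-52 + j28)/(98 + j28), |Γ_s| = 0.579

|Γ| ≈ 0.579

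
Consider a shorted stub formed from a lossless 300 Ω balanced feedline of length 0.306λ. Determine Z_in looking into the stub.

βl = 2π × 0.306 = 110°
tan(βl) = -2.72
For a shorted stub, Z_in = jZ_0·tan(βl)

Z_in ≈ −j817 Ω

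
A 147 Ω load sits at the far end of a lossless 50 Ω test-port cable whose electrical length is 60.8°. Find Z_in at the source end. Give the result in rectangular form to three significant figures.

tan(βl) = tan(60.8°) = 1.79
Z_in = Z_0·(Z_L + jZ_0·tanβl)/(Z_0 + jZ_L·tanβl)
     = 50·(147 + j89.5)/(50 + j263)

Z_in ≈ 21.5 − j23.8 Ω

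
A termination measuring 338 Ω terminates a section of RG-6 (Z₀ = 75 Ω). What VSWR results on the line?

Γ = (338 − 75)/(338 + 75) = 0.637
VSWR = (1 + 0.637)/(1 − 0.637)

VSWR ≈ 4.51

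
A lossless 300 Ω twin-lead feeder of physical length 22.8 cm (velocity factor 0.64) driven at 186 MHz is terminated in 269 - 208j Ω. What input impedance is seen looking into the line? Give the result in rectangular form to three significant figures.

λ = v/f = 0.64·c / 186 MHz = 1.03 m
βl = 2π·l/λ = 2π × 0.221 = 79.5°
tan(βl) = tan(79.5°) = 5.4
Z_in = Z_0·(Z_L + jZ_0·tanβl)/(Z_0 + jZ_L·tanβl)
     = 300·(269 + j1410)/(1420 + j1450)

Z_in ≈ 177 + j117 Ω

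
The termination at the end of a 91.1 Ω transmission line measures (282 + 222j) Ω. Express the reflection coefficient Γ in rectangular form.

Γ ≈ 0.639 + j0.215

Γ = (Z_L − Z_0)/(Z_L + Z_0) = (190.9 + j222)/(373.1 + j222)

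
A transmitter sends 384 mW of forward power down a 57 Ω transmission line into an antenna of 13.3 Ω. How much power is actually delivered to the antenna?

Γ = (13.3 − 57)/(13.3 + 57) = -0.622
|Γ|² = 0.386
P_refl = |Γ|²·P_inc = 148 mW, P_del = (1 − |Γ|²)·P_inc = 236 mW

P_delivered ≈ 236 mW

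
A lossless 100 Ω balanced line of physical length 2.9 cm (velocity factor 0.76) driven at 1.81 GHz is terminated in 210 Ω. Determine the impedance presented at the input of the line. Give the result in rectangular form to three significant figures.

λ = v/f = 0.76·c / 1.81 GHz = 0.126 m
βl = 2π·l/λ = 2π × 0.23 = 82.9°
tan(βl) = tan(82.9°) = 8
Z_in = Z_0·(Z_L + jZ_0·tanβl)/(Z_0 + jZ_L·tanβl)
     = 100·(210 + j800)/(100 + j1680)

Z_in ≈ 48.2 − j9.63 Ω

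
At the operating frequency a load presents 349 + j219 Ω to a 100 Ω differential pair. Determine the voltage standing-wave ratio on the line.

VSWR ≈ 4.95

Γ = (Z_L − Z_0)/(Z_L + Z_0) = (249 + j219)/(449 + j219)
|Γ| = 332/500 = 0.664
VSWR = (1 + |Γ|)/(1 − |Γ|) = 1.66/0.336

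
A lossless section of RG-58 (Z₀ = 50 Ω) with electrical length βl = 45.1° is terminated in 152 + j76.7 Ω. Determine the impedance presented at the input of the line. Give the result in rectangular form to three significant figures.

tan(βl) = tan(45.1°) = 1
Z_in = Z_0·(Z_L + jZ_0·tanβl)/(Z_0 + jZ_L·tanβl)
     = 50·(152 + j127)/(-27 + j153)

Z_in ≈ 31.8 − j55.4 Ω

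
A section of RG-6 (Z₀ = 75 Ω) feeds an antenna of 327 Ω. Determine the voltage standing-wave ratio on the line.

Γ = (327 − 75)/(327 + 75) = 0.627
VSWR = (1 + 0.627)/(1 − 0.627)

VSWR ≈ 4.36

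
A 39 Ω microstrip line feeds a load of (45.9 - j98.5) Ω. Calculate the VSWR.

Γ = (Z_L − Z_0)/(Z_L + Z_0) = (6.9 − j98.5)/(84.9 − j98.5)
|Γ| = 98.7/130 = 0.759
VSWR = (1 + |Γ|)/(1 − |Γ|) = 1.76/0.241

VSWR ≈ 7.31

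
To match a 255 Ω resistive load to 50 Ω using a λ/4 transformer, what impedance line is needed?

Z_qwt ≈ 113 Ω

Z_qwt = √(Z_0·R_L) = √(50 × 255) = √12750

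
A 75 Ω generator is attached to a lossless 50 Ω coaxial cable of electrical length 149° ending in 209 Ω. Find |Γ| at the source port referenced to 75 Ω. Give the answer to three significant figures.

tan(βl) = -0.601
Z_in = Z_0·(Z_L + jZ_0·tanβl)/(Z_0 + jZ_L·tanβl) = 38.9 + j67.7 Ω
Γ_s = (Z_in − Z_s)/(Z_in + Z_s) = (-36.1 + j67.7)/(114 + j67.7), |Γ_s| = 0.579

|Γ| ≈ 0.579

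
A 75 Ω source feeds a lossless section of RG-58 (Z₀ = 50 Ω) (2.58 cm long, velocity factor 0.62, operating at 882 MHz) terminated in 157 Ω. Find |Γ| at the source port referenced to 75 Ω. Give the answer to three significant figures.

λ = v/f = 0.62·c / 882 MHz = 0.211 m
βl = 2π·l/λ = 2π × 0.122 = 44°
tan(βl) = 0.967
Z_in = Z_0·(Z_L + jZ_0·tanβl)/(Z_0 + jZ_L·tanβl) = 29.7 − j41.9 Ω
Γ_s = (Z_in − Z_s)/(Z_in + Z_s) = (-45.3 − j41.9)/(105 − j41.9), |Γ_s| = 0.547

|Γ| ≈ 0.547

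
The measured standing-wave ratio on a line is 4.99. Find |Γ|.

|Γ| = (S − 1)/(S + 1) = (4.99 − 1)/(4.99 + 1) = 3.99/5.99

|Γ| ≈ 0.666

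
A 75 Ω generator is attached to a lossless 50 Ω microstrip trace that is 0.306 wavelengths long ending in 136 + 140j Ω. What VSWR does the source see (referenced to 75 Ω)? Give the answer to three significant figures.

βl = 2π × 0.306 = 110°
tan(βl) = -2.72
Z_in = Z_0·(Z_L + jZ_0·tanβl)/(Z_0 + jZ_L·tanβl) = 8.85 + j8.05 Ω
Γ_s = (Z_in − Z_s)/(Z_in + Z_s) = (-66.1 + j8.05)/(83.9 + j8.05), |Γ_s| = 0.791
VSWR = (1 + |Γ_s|)/(1 − |Γ_s|)

VSWR ≈ 8.57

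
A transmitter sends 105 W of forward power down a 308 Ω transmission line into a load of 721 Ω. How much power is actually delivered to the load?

Γ = (721 − 308)/(721 + 308) = 0.401
|Γ|² = 0.161
P_refl = |Γ|²·P_inc = 16.9 W, P_del = (1 − |Γ|²)·P_inc = 88.1 W

P_delivered ≈ 88.1 W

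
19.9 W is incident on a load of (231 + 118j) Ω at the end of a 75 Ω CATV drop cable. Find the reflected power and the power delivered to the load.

|Γ| = |(156 + j118)/(306 + j118)| = 0.596
|Γ|² = 0.356
P_refl = |Γ|²·P_inc = 7.08 W, P_del = (1 − |Γ|²)·P_inc = 12.8 W

P_reflected ≈ 7.08 W; P_delivered ≈ 12.8 W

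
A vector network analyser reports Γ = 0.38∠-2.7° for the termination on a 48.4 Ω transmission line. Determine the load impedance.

Z_L ≈ 107 − j4.5 Ω

Z_L = Z_0·(1 + Γ)/(1 − Γ) = 48.4·(1.38 − j0.0179)/(0.62 + j0.0179)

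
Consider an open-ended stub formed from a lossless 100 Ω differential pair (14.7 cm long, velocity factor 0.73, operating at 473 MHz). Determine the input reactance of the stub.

X_in ≈ 45.1 Ω (inductive)

λ = v/f = 0.73·c / 473 MHz = 0.463 m
βl = 2π·l/λ = 2π × 0.317 = 114°
tan(βl) = -2.22
For an open-ended stub, Z_in = −jZ_0·cot(βl) = −jZ_0/tan(βl)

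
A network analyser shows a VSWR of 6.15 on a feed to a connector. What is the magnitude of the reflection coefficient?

|Γ| ≈ 0.72

|Γ| = (S − 1)/(S + 1) = (6.15 − 1)/(6.15 + 1) = 5.15/7.15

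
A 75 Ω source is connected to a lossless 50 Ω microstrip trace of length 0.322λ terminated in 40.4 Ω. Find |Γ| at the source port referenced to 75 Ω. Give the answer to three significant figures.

|Γ| ≈ 0.16

βl = 2π × 0.322 = 116°
tan(βl) = -2.06
Z_in = Z_0·(Z_L + jZ_0·tanβl)/(Z_0 + jZ_L·tanβl) = 56.2 − j9.49 Ω
Γ_s = (Z_in − Z_s)/(Z_in + Z_s) = (-18.8 − j9.49)/(131 − j9.49), |Γ_s| = 0.16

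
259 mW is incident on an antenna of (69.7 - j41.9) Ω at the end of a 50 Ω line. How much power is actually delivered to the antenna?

|Γ| = |(19.7 − j41.9)/(119.7 − j41.9)| = 0.365
|Γ|² = 0.133
P_refl = |Γ|²·P_inc = 34.5 mW, P_del = (1 − |Γ|²)·P_inc = 224 mW

P_delivered ≈ 224 mW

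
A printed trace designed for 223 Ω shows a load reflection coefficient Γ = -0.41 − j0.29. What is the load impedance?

Z_L ≈ 80.5 − j62.4 Ω

Z_L = Z_0·(1 + Γ)/(1 − Γ) = 223·(0.59 − j0.29)/(1.41 + j0.29)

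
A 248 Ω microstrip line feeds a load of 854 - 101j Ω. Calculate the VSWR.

Γ = (Z_L − Z_0)/(Z_L + Z_0) = (606 − j101)/(1102 − j101)
|Γ| = 614/1110 = 0.555
VSWR = (1 + |Γ|)/(1 − |Γ|) = 1.56/0.445

VSWR ≈ 3.5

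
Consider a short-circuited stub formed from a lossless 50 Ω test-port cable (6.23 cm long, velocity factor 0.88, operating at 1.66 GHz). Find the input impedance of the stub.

λ = v/f = 0.88·c / 1.66 GHz = 0.159 m
βl = 2π·l/λ = 2π × 0.392 = 141°
tan(βl) = -0.809
For a short-circuited stub, Z_in = jZ_0·tan(βl)

Z_in ≈ −j40.5 Ω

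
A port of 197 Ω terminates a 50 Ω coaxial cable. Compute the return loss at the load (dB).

Γ = (197 − 50)/(197 + 50) = 0.595
RL = −20·log₁₀|Γ| = −20·log₁₀(0.595)

RL ≈ 4.51 dB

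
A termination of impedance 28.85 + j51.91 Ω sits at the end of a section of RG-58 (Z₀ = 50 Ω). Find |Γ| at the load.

|Γ| ≈ 0.594

Γ = (Z_L − Z_0)/(Z_L + Z_0) = (-21.15 + j51.91)/(78.85 + j51.91)
|Γ| = 56.1/94.4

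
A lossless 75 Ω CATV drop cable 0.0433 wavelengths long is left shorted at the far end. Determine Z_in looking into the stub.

Z_in ≈ +j20.9 Ω

βl = 2π × 0.0433 = 15.6°
tan(βl) = 0.279
For a shorted stub, Z_in = jZ_0·tan(βl)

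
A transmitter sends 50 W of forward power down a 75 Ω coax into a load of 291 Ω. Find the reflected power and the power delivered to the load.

Γ = (291 − 75)/(291 + 75) = 0.59
|Γ|² = 0.348
P_refl = |Γ|²·P_inc = 17.4 W, P_del = (1 − |Γ|²)·P_inc = 32.6 W

P_reflected ≈ 17.4 W; P_delivered ≈ 32.6 W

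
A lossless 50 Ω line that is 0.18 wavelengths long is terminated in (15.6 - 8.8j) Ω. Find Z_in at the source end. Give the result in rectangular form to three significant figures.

Z_in ≈ 37 + j53.1 Ω

βl = 2π × 0.18 = 64.8°
tan(βl) = tan(64.8°) = 2.13
Z_in = Z_0·(Z_L + jZ_0·tanβl)/(Z_0 + jZ_L·tanβl)
     = 50·(15.6 + j97.5)/(68.7 + j33.2)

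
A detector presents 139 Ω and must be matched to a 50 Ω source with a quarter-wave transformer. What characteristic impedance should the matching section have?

Z_qwt = √(Z_0·R_L) = √(50 × 139) = √6950

Z_qwt ≈ 83.4 Ω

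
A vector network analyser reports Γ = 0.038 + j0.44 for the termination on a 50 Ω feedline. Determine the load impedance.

Z_L = Z_0·(1 + Γ)/(1 − Γ) = 50·(1.04 + j0.44)/(0.962 − j0.44)

Z_L ≈ 36 + j39.3 Ω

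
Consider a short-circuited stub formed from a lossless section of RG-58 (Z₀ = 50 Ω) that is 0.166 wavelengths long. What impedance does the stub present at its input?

Z_in ≈ +j85.8 Ω

βl = 2π × 0.166 = 59.8°
tan(βl) = 1.72
For a short-circuited stub, Z_in = jZ_0·tan(βl)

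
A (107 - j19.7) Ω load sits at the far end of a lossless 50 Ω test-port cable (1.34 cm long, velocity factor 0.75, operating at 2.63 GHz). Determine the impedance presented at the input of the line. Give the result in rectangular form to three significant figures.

λ = v/f = 0.75·c / 2.63 GHz = 0.0856 m
βl = 2π·l/λ = 2π × 0.157 = 56.4°
tan(βl) = tan(56.4°) = 1.5
Z_in = Z_0·(Z_L + jZ_0·tanβl)/(Z_0 + jZ_L·tanβl)
     = 50·(107 + j55.5)/(79.6 + j161)

Z_in ≈ 27.1 − j19.8 Ω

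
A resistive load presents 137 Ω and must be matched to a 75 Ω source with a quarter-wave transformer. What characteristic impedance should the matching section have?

Z_qwt = √(Z_0·R_L) = √(75 × 137) = √10280

Z_qwt ≈ 101 Ω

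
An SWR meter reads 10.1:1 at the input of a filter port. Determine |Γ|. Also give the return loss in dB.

|Γ| ≈ 0.82; return loss ≈ 1.73 dB

|Γ| = (S − 1)/(S + 1) = (10.1 − 1)/(10.1 + 1) = 9.1/11.1
RL = −20·log₁₀|Γ| = −20·log₁₀(0.82)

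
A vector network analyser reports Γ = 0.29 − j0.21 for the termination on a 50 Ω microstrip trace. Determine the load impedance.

Z_L ≈ 79.5 − j38.3 Ω

Z_L = Z_0·(1 + Γ)/(1 − Γ) = 50·(1.29 − j0.21)/(0.71 + j0.21)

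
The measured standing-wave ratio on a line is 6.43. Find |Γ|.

|Γ| ≈ 0.731

|Γ| = (S − 1)/(S + 1) = (6.43 − 1)/(6.43 + 1) = 5.43/7.43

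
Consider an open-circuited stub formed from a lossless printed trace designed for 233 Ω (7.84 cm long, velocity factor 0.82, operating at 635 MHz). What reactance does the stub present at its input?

X_in ≈ -71.9 Ω (capacitive)

λ = v/f = 0.82·c / 635 MHz = 0.387 m
βl = 2π·l/λ = 2π × 0.202 = 72.9°
tan(βl) = 3.24
For an open-circuited stub, Z_in = −jZ_0·cot(βl) = −jZ_0/tan(βl)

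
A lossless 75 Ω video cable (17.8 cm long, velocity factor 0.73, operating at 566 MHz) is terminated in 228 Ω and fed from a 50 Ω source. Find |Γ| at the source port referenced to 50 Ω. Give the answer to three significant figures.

λ = v/f = 0.73·c / 566 MHz = 0.387 m
βl = 2π·l/λ = 2π × 0.46 = 166°
tan(βl) = -0.257
Z_in = Z_0·(Z_L + jZ_0·tanβl)/(Z_0 + jZ_L·tanβl) = 151 + j98.6 Ω
Γ_s = (Z_in − Z_s)/(Z_in + Z_s) = (101 + j98.6)/(201 + j98.6), |Γ_s| = 0.631

|Γ| ≈ 0.631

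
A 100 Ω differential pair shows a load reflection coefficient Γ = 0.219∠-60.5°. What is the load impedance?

Z_L ≈ 114 − j45.8 Ω

Z_L = Z_0·(1 + Γ)/(1 − Γ) = 100·(1.11 − j0.191)/(0.892 + j0.191)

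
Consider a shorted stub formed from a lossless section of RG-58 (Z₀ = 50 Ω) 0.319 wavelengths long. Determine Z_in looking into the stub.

βl = 2π × 0.319 = 115°
tan(βl) = -2.16
For a shorted stub, Z_in = jZ_0·tan(βl)

Z_in ≈ −j108 Ω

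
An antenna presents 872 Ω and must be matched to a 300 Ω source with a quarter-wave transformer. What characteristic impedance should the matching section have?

Z_qwt ≈ 511 Ω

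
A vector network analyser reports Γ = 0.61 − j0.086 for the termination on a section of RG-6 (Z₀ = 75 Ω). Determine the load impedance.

Z_L = Z_0·(1 + Γ)/(1 − Γ) = 75·(1.61 − j0.086)/(0.39 + j0.086)

Z_L ≈ 292 − j80.9 Ω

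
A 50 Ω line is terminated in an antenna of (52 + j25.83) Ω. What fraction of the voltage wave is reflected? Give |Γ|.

Γ = (Z_L − Z_0)/(Z_L + Z_0) = (2 + j25.83)/(102 + j25.83)
|Γ| = 25.9/105

|Γ| ≈ 0.246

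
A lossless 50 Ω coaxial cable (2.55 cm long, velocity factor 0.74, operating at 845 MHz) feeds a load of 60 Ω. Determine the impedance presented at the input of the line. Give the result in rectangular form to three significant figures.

Z_in ≈ 52.4 − j9.03 Ω

λ = v/f = 0.74·c / 845 MHz = 0.263 m
βl = 2π·l/λ = 2π × 0.0971 = 34.9°
tan(βl) = tan(34.9°) = 0.699
Z_in = Z_0·(Z_L + jZ_0·tanβl)/(Z_0 + jZ_L·tanβl)
     = 50·(60 + j34.9)/(50 + j41.9)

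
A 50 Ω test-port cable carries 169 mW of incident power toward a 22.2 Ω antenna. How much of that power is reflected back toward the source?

P_reflected ≈ 25.1 mW

Γ = (22.2 − 50)/(22.2 + 50) = -0.385
|Γ|² = 0.148
P_refl = |Γ|²·P_inc = 25.1 mW, P_del = (1 − |Γ|²)·P_inc = 144 mW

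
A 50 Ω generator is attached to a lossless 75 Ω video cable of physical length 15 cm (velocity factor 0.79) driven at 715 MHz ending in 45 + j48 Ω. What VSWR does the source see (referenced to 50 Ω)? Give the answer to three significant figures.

λ = v/f = 0.79·c / 715 MHz = 0.331 m
βl = 2π·l/λ = 2π × 0.453 = 163°
tan(βl) = -0.307
Z_in = Z_0·(Z_L + jZ_0·tanβl)/(Z_0 + jZ_L·tanβl) = 33.6 + j26 Ω
Γ_s = (Z_in − Z_s)/(Z_in + Z_s) = (-16.4 + j26)/(83.6 + j26), |Γ_s| = 0.351
VSWR = (1 + |Γ_s|)/(1 − |Γ_s|)

VSWR ≈ 2.08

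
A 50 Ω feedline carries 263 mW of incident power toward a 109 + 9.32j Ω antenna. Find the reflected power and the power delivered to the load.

P_reflected ≈ 37 mW; P_delivered ≈ 226 mW

|Γ| = |(59 + j9.32)/(159 + j9.32)| = 0.375
|Γ|² = 0.141
P_refl = |Γ|²·P_inc = 37 mW, P_del = (1 − |Γ|²)·P_inc = 226 mW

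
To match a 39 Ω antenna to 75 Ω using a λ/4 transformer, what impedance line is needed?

Z_qwt ≈ 54.1 Ω

Z_qwt = √(Z_0·R_L) = √(75 × 39) = √2925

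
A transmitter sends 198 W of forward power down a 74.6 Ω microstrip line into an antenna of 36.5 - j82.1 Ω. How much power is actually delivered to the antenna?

|Γ| = |(-38.1 − j82.1)/(111.1 − j82.1)| = 0.655
|Γ|² = 0.429
P_refl = |Γ|²·P_inc = 85 W, P_del = (1 − |Γ|²)·P_inc = 113 W

P_delivered ≈ 113 W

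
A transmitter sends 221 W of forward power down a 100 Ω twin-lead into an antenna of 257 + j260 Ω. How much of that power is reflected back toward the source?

|Γ| = |(157 + j260)/(357 + j260)| = 0.688
|Γ|² = 0.473
P_refl = |Γ|²·P_inc = 105 W, P_del = (1 − |Γ|²)·P_inc = 116 W

P_reflected ≈ 105 W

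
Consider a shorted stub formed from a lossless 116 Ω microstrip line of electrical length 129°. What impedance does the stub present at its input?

tan(βl) = -1.23
For a shorted stub, Z_in = jZ_0·tan(βl)

Z_in ≈ −j143 Ω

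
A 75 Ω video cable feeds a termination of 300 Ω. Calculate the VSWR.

VSWR ≈ 4

For a purely resistive load, VSWR = R_L/Z_0 or Z_0/R_L (whichever > 1) = 300/75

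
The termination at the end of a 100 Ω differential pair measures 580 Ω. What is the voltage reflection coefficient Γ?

Γ = (Z_L − Z_0)/(Z_L + Z_0) = (580 − 100)/(580 + 100) = 480/680

Γ = 0.706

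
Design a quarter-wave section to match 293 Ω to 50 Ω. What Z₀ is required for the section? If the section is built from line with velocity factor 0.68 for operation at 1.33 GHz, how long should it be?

Z_qwt ≈ 121 Ω; length ≈ 3.83 cm

Z_qwt = √(Z_0·R_L) = √(50 × 293) = √14650
λ = 0.68·c/f = 0.153 m, so l = λ/4 = 0.0383 m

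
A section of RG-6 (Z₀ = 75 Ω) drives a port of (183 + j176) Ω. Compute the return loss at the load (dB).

Γ = (108 + j176)/(258 + j176), |Γ| = 0.661
RL = −20·log₁₀|Γ| = −20·log₁₀(0.661)

RL ≈ 3.59 dB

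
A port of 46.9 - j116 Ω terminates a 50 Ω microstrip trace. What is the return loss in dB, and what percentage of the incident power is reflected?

Γ = (-3.1 − j116)/(96.9 − j116), |Γ| = 0.768
RL = −20·log₁₀(0.768) = 2.3 dB
P_refl/P_inc = |Γ|² = 0.589

RL ≈ 2.3 dB; 58.9% of incident power reflected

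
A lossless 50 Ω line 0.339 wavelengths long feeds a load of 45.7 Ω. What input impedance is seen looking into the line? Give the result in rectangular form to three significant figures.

Z_in ≈ 51.8 − j4.2 Ω

βl = 2π × 0.339 = 122°
tan(βl) = tan(122°) = -1.6
Z_in = Z_0·(Z_L + jZ_0·tanβl)/(Z_0 + jZ_L·tanβl)
     = 50·(45.7 − j79.9)/(50 − j73)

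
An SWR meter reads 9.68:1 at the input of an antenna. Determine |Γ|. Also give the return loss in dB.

|Γ| ≈ 0.813; return loss ≈ 1.8 dB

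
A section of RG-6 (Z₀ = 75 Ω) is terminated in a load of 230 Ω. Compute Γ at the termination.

Γ = 0.508

Γ = (Z_L − Z_0)/(Z_L + Z_0) = (230 − 75)/(230 + 75) = 155/305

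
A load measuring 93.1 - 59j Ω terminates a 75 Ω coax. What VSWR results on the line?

Γ = (Z_L − Z_0)/(Z_L + Z_0) = (18.1 − j59)/(168.1 − j59)
|Γ| = 61.7/178 = 0.346
VSWR = (1 + |Γ|)/(1 − |Γ|) = 1.35/0.654

VSWR ≈ 2.06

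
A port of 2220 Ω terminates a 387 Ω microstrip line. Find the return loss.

Γ = (2220 − 387)/(2220 + 387) = 0.703
RL = −20·log₁₀|Γ| = −20·log₁₀(0.703)

RL ≈ 3.06 dB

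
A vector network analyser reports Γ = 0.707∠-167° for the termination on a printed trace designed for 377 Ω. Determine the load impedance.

Z_L ≈ 65.5 − j41.7 Ω

Z_L = Z_0·(1 + Γ)/(1 − Γ) = 377·(0.311 − j0.159)/(1.69 + j0.159)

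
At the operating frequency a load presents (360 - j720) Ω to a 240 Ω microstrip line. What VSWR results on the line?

Γ = (Z_L − Z_0)/(Z_L + Z_0) = (120 − j720)/(600 − j720)
|Γ| = 730/937 = 0.779
VSWR = (1 + |Γ|)/(1 − |Γ|) = 1.78/0.221

VSWR ≈ 8.04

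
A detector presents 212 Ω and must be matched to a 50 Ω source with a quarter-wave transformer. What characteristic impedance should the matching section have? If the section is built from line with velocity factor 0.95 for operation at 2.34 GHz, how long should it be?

Z_qwt = √(Z_0·R_L) = √(50 × 212) = √10600
λ = 0.95·c/f = 0.122 m, so l = λ/4 = 0.0304 m

Z_qwt ≈ 103 Ω; length ≈ 3.04 cm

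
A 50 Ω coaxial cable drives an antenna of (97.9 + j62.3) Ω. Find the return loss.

Γ = (47.9 + j62.3)/(147.9 + j62.3), |Γ| = 0.49
RL = −20·log₁₀|Γ| = −20·log₁₀(0.49)

RL ≈ 6.2 dB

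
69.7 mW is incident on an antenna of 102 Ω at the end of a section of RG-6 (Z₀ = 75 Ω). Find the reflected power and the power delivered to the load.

Γ = (102 − 75)/(102 + 75) = 0.153
|Γ|² = 0.0233
P_refl = |Γ|²·P_inc = 1.62 mW, P_del = (1 − |Γ|²)·P_inc = 68.1 mW

P_reflected ≈ 1.62 mW; P_delivered ≈ 68.1 mW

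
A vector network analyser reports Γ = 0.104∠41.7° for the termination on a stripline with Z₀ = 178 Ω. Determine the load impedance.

Z_L = Z_0·(1 + Γ)/(1 − Γ) = 178·(1.08 + j0.0692)/(0.922 − j0.0692)

Z_L ≈ 206 + j28.8 Ω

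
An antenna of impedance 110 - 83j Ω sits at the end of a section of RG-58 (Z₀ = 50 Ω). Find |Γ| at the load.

|Γ| ≈ 0.568

Γ = (Z_L − Z_0)/(Z_L + Z_0) = (60 − j83)/(160 − j83)
|Γ| = 102/180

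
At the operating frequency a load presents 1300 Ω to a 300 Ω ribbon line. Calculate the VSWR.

VSWR ≈ 4.33

For a purely resistive load, VSWR = R_L/Z_0 or Z_0/R_L (whichever > 1) = 1300/300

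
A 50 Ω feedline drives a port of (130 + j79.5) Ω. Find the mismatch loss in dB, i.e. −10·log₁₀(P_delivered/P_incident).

mismatch loss ≈ 1.73 dB

Γ = (80 + j79.5)/(180 + j79.5), |Γ| = 0.573
|Γ|² = 0.329, so P_del/P_inc = 1 − |Γ|² = 0.671
ML = −10·log₁₀(1 − |Γ|²)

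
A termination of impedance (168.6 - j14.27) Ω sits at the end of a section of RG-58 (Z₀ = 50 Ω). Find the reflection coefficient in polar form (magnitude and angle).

Γ ≈ 0.545 ∠ -3.13°

Γ = (Z_L − Z_0)/(Z_L + Z_0) = (118.6 − j14.27)/(218.6 − j14.27)
|Γ| = 119/219 = 0.545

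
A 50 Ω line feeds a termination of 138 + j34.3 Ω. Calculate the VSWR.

Γ = (Z_L − Z_0)/(Z_L + Z_0) = (88 + j34.3)/(188 + j34.3)
|Γ| = 94.4/191 = 0.494
VSWR = (1 + |Γ|)/(1 − |Γ|) = 1.49/0.506

VSWR ≈ 2.95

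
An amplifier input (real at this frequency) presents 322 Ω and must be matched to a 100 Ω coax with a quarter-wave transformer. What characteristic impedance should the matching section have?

Z_qwt ≈ 179 Ω

Z_qwt = √(Z_0·R_L) = √(100 × 322) = √32200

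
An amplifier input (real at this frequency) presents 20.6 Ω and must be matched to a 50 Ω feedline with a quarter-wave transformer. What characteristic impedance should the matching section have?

Z_qwt = √(Z_0·R_L) = √(50 × 20.6) = √1030

Z_qwt ≈ 32.1 Ω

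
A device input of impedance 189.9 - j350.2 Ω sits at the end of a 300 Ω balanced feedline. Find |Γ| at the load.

|Γ| ≈ 0.61

Γ = (Z_L − Z_0)/(Z_L + Z_0) = (-110.1 − j350.2)/(489.9 − j350.2)
|Γ| = 367/602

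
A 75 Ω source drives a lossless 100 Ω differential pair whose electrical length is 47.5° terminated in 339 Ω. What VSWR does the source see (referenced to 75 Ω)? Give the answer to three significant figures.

VSWR ≈ 3.47

tan(βl) = 1.09
Z_in = Z_0·(Z_L + jZ_0·tanβl)/(Z_0 + jZ_L·tanβl) = 50.6 − j78 Ω
Γ_s = (Z_in − Z_s)/(Z_in + Z_s) = (-24.4 − j78)/(126 − j78), |Γ_s| = 0.553
VSWR = (1 + |Γ_s|)/(1 − |Γ_s|)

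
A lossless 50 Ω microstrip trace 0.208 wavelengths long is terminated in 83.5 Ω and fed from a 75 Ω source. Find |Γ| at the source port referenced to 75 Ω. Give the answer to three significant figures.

βl = 2π × 0.208 = 74.9°
tan(βl) = 3.7
Z_in = Z_0·(Z_L + jZ_0·tanβl)/(Z_0 + jZ_L·tanβl) = 31.3 − j8.44 Ω
Γ_s = (Z_in − Z_s)/(Z_in + Z_s) = (-43.7 − j8.44)/(106 − j8.44), |Γ_s| = 0.417

|Γ| ≈ 0.417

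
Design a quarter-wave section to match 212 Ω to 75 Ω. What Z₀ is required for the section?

Z_qwt ≈ 126 Ω

Z_qwt = √(Z_0·R_L) = √(75 × 212) = √15900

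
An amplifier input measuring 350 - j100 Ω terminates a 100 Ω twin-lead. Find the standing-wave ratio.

VSWR ≈ 3.81

Γ = (Z_L − Z_0)/(Z_L + Z_0) = (250 − j100)/(450 − j100)
|Γ| = 269/461 = 0.584
VSWR = (1 + |Γ|)/(1 − |Γ|) = 1.58/0.416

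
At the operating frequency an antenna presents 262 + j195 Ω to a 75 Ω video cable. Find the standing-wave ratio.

VSWR ≈ 5.53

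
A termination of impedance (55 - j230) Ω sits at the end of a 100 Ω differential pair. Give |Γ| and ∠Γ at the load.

Γ = (Z_L − Z_0)/(Z_L + Z_0) = (-45 − j230)/(155 − j230)
|Γ| = 234/277 = 0.845

Γ ≈ 0.845 ∠ -45°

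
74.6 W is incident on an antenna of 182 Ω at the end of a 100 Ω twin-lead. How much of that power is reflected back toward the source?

P_reflected ≈ 6.31 W

Γ = (182 − 100)/(182 + 100) = 0.291
|Γ|² = 0.0846
P_refl = |Γ|²·P_inc = 6.31 W, P_del = (1 − |Γ|²)·P_inc = 68.3 W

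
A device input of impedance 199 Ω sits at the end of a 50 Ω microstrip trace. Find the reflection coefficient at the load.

Γ = 0.598

Γ = (Z_L − Z_0)/(Z_L + Z_0) = (199 − 50)/(199 + 50) = 149/249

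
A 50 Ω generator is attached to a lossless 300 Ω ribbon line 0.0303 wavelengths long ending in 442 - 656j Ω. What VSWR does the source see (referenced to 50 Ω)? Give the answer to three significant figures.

βl = 2π × 0.0303 = 10.9°
tan(βl) = 0.193
Z_in = Z_0·(Z_L + jZ_0·tanβl)/(Z_0 + jZ_L·tanβl) = 218 − j464 Ω
Γ_s = (Z_in − Z_s)/(Z_in + Z_s) = (168 − j464)/(268 − j464), |Γ_s| = 0.921
VSWR = (1 + |Γ_s|)/(1 − |Γ_s|)

VSWR ≈ 24.3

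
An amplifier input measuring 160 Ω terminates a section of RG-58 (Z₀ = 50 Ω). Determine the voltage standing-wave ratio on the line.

VSWR ≈ 3.2

Γ = (160 − 50)/(160 + 50) = 0.524
VSWR = (1 + 0.524)/(1 − 0.524)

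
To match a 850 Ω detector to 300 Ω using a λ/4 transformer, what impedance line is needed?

Z_qwt ≈ 505 Ω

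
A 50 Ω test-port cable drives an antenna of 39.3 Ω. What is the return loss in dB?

RL ≈ 18.4 dB

Γ = (39.3 − 50)/(39.3 + 50) = -0.12
RL = −20·log₁₀|Γ| = −20·log₁₀(0.12)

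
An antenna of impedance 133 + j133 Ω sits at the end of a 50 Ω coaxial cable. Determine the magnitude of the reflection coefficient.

Γ = (Z_L − Z_0)/(Z_L + Z_0) = (83 + j133)/(183 + j133)
|Γ| = 157/226

|Γ| ≈ 0.693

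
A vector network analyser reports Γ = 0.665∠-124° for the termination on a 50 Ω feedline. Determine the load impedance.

Z_L = Z_0·(1 + Γ)/(1 − Γ) = 50·(0.628 − j0.551)/(1.37 + j0.551)

Z_L ≈ 12.8 − j25.2 Ω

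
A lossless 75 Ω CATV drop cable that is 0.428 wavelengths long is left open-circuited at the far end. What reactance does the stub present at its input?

βl = 2π × 0.428 = 154°
tan(βl) = -0.486
For an open-circuited stub, Z_in = −jZ_0·cot(βl) = −jZ_0/tan(βl)

X_in ≈ 154 Ω (inductive)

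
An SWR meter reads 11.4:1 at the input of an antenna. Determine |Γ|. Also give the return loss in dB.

|Γ| ≈ 0.839; return loss ≈ 1.53 dB

|Γ| = (S − 1)/(S + 1) = (11.4 − 1)/(11.4 + 1) = 10.4/12.4
RL = −20·log₁₀|Γ| = −20·log₁₀(0.839)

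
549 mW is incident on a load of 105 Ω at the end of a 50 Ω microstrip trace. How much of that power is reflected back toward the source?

Γ = (105 − 50)/(105 + 50) = 0.355
|Γ|² = 0.126
P_refl = |Γ|²·P_inc = 69.1 mW, P_del = (1 − |Γ|²)·P_inc = 480 mW

P_reflected ≈ 69.1 mW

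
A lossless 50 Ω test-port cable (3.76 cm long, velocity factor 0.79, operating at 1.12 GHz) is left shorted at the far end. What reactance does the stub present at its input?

X_in ≈ 102 Ω (inductive)

λ = v/f = 0.79·c / 1.12 GHz = 0.212 m
βl = 2π·l/λ = 2π × 0.178 = 64°
tan(βl) = 2.05
For a shorted stub, Z_in = jZ_0·tan(βl)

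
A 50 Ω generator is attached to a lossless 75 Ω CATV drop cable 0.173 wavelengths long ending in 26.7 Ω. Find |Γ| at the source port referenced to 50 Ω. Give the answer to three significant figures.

βl = 2π × 0.173 = 62.3°
tan(βl) = 1.9
Z_in = Z_0·(Z_L + jZ_0·tanβl)/(Z_0 + jZ_L·tanβl) = 84.6 + j85.4 Ω
Γ_s = (Z_in − Z_s)/(Z_in + Z_s) = (34.6 + j85.4)/(135 + j85.4), |Γ_s| = 0.578

|Γ| ≈ 0.578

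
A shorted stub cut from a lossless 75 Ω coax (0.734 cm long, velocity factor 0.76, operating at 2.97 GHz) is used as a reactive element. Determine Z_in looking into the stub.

λ = v/f = 0.76·c / 2.97 GHz = 0.0768 m
βl = 2π·l/λ = 2π × 0.0956 = 34.4°
tan(βl) = 0.685
For a shorted stub, Z_in = jZ_0·tan(βl)

Z_in ≈ +j51.4 Ω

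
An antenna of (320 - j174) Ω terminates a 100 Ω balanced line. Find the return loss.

Γ = (220 − j174)/(420 − j174), |Γ| = 0.617
RL = −20·log₁₀|Γ| = −20·log₁₀(0.617)

RL ≈ 4.19 dB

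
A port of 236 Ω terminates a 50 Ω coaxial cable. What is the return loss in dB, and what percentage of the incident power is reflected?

RL ≈ 3.74 dB; 42.3% of incident power reflected

Γ = (236 − 50)/(236 + 50) = 0.65
RL = −20·log₁₀(0.65) = 3.74 dB
P_refl/P_inc = |Γ|² = 0.423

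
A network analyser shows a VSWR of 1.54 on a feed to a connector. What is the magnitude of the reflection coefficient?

|Γ| = (S − 1)/(S + 1) = (1.54 − 1)/(1.54 + 1) = 0.54/2.54

|Γ| ≈ 0.213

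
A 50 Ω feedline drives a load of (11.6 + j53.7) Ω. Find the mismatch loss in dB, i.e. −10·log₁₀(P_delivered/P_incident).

mismatch loss ≈ 4.59 dB

Γ = (-38.4 + j53.7)/(61.6 + j53.7), |Γ| = 0.808
|Γ|² = 0.653, so P_del/P_inc = 1 − |Γ|² = 0.347
ML = −10·log₁₀(1 − |Γ|²)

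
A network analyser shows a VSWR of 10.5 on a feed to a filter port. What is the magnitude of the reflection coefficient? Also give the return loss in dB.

|Γ| ≈ 0.826; return loss ≈ 1.66 dB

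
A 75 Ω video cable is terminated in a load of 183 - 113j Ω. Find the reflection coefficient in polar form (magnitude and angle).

Γ = (Z_L − Z_0)/(Z_L + Z_0) = (108 − j113)/(258 − j113)
|Γ| = 156/282 = 0.555

Γ ≈ 0.555 ∠ -22.6°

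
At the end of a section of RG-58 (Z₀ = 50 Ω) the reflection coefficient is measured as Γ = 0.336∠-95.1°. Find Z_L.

Z_L = Z_0·(1 + Γ)/(1 − Γ) = 50·(0.97 − j0.335)/(1.03 + j0.335)

Z_L ≈ 37.8 − j28.5 Ω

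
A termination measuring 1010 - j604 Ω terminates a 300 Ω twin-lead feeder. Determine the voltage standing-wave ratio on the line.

Γ = (Z_L − Z_0)/(Z_L + Z_0) = (710 − j604)/(1310 − j604)
|Γ| = 932/1440 = 0.646
VSWR = (1 + |Γ|)/(1 − |Γ|) = 1.65/0.354

VSWR ≈ 4.65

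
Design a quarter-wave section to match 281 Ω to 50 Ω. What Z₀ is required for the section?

Z_qwt ≈ 119 Ω

Z_qwt = √(Z_0·R_L) = √(50 × 281) = √14050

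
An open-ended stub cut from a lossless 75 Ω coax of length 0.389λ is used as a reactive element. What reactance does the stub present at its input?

X_in ≈ 89.5 Ω (inductive)

βl = 2π × 0.389 = 140°
tan(βl) = -0.838
For an open-ended stub, Z_in = −jZ_0·cot(βl) = −jZ_0/tan(βl)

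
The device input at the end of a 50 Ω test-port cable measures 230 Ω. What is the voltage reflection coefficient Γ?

Γ = 0.643

Γ = (Z_L − Z_0)/(Z_L + Z_0) = (230 − 50)/(230 + 50) = 180/280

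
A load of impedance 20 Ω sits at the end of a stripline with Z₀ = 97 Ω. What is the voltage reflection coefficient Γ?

Γ = -0.658

Γ = (Z_L − Z_0)/(Z_L + Z_0) = (20 − 97)/(20 + 97) = -77/117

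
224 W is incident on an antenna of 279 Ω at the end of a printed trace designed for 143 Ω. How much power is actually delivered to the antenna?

Γ = (279 − 143)/(279 + 143) = 0.322
|Γ|² = 0.104
P_refl = |Γ|²·P_inc = 23.3 W, P_del = (1 − |Γ|²)·P_inc = 201 W

P_delivered ≈ 201 W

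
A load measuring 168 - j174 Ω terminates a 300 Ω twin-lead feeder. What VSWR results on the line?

Γ = (Z_L − Z_0)/(Z_L + Z_0) = (-132 − j174)/(468 − j174)
|Γ| = 218/499 = 0.437
VSWR = (1 + |Γ|)/(1 − |Γ|) = 1.44/0.563

VSWR ≈ 2.56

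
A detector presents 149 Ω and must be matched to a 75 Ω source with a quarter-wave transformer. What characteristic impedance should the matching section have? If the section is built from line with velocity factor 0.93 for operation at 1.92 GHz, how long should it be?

Z_qwt = √(Z_0·R_L) = √(75 × 149) = √11180
λ = 0.93·c/f = 0.145 m, so l = λ/4 = 0.0363 m

Z_qwt ≈ 106 Ω; length ≈ 3.63 cm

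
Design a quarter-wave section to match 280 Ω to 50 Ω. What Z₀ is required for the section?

Z_qwt = √(Z_0·R_L) = √(50 × 280) = √14000

Z_qwt ≈ 118 Ω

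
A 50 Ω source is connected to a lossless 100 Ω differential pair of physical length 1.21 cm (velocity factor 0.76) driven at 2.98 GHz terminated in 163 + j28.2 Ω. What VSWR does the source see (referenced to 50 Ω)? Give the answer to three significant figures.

VSWR ≈ 2.35

λ = v/f = 0.76·c / 2.98 GHz = 0.0765 m
βl = 2π·l/λ = 2π × 0.158 = 56.9°
tan(βl) = 1.54
Z_in = Z_0·(Z_L + jZ_0·tanβl)/(Z_0 + jZ_L·tanβl) = 83.1 − j46.3 Ω
Γ_s = (Z_in − Z_s)/(Z_in + Z_s) = (33.1 − j46.3)/(133 − j46.3), |Γ_s| = 0.404
VSWR = (1 + |Γ_s|)/(1 − |Γ_s|)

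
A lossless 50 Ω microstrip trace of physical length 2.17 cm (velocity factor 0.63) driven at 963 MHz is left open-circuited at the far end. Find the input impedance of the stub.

λ = v/f = 0.63·c / 963 MHz = 0.196 m
βl = 2π·l/λ = 2π × 0.111 = 39.8°
tan(βl) = 0.833
For an open-circuited stub, Z_in = −jZ_0·cot(βl) = −jZ_0/tan(βl)

Z_in ≈ −j60 Ω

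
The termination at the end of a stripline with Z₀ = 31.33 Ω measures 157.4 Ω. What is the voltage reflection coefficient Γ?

Γ = 0.668

Γ = (Z_L − Z_0)/(Z_L + Z_0) = (157.4 − 31.33)/(157.4 + 31.33) = 126.1/188.7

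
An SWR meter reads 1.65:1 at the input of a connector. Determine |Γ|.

|Γ| ≈ 0.245

|Γ| = (S − 1)/(S + 1) = (1.65 − 1)/(1.65 + 1) = 0.65/2.65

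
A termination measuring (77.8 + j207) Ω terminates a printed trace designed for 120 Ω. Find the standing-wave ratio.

Γ = (Z_L − Z_0)/(Z_L + Z_0) = (-42.2 + j207)/(197.8 + j207)
|Γ| = 211/286 = 0.738
VSWR = (1 + |Γ|)/(1 − |Γ|) = 1.74/0.262

VSWR ≈ 6.63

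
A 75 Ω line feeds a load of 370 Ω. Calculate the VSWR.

VSWR ≈ 4.93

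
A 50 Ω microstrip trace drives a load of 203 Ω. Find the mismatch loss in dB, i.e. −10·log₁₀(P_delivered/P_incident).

mismatch loss ≈ 1.98 dB

Γ = (203 − 50)/(203 + 50) = 0.605
|Γ|² = 0.366, so P_del/P_inc = 1 − |Γ|² = 0.634
ML = −10·log₁₀(1 − |Γ|²)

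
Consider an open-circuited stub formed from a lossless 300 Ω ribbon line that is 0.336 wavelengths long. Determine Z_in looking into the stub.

βl = 2π × 0.336 = 121°
tan(βl) = -1.67
For an open-circuited stub, Z_in = −jZ_0·cot(βl) = −jZ_0/tan(βl)

Z_in ≈ +j180 Ω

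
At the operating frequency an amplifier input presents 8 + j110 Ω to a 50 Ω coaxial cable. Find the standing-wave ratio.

Γ = (Z_L − Z_0)/(Z_L + Z_0) = (-42 + j110)/(58 + j110)
|Γ| = 118/124 = 0.947
VSWR = (1 + |Γ|)/(1 − |Γ|) = 1.95/0.0531

VSWR ≈ 36.6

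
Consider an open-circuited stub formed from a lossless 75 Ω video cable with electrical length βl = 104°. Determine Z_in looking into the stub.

Z_in ≈ +j18.7 Ω

tan(βl) = -4.01
For an open-circuited stub, Z_in = −jZ_0·cot(βl) = −jZ_0/tan(βl)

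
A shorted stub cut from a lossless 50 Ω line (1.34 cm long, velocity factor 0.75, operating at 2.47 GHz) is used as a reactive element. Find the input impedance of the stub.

Z_in ≈ +j66.2 Ω

λ = v/f = 0.75·c / 2.47 GHz = 0.0911 m
βl = 2π·l/λ = 2π × 0.147 = 53°
tan(βl) = 1.32
For a shorted stub, Z_in = jZ_0·tan(βl)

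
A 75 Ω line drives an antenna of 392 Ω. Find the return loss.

Γ = (392 − 75)/(392 + 75) = 0.679
RL = −20·log₁₀|Γ| = −20·log₁₀(0.679)

RL ≈ 3.37 dB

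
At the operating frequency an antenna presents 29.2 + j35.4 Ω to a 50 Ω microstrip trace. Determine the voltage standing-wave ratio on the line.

Γ = (Z_L − Z_0)/(Z_L + Z_0) = (-20.8 + j35.4)/(79.2 + j35.4)
|Γ| = 41.1/86.8 = 0.473
VSWR = (1 + |Γ|)/(1 − |Γ|) = 1.47/0.527

VSWR ≈ 2.8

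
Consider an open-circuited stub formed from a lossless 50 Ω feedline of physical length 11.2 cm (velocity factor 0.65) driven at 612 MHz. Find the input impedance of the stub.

Z_in ≈ +j37.1 Ω

λ = v/f = 0.65·c / 612 MHz = 0.319 m
βl = 2π·l/λ = 2π × 0.352 = 127°
tan(βl) = -1.35
For an open-circuited stub, Z_in = −jZ_0·cot(βl) = −jZ_0/tan(βl)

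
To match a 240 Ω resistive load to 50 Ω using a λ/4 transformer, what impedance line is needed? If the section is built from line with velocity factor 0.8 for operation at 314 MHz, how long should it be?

Z_qwt ≈ 110 Ω; length ≈ 19.1 cm

Z_qwt = √(Z_0·R_L) = √(50 × 240) = √12000
λ = 0.8·c/f = 0.764 m, so l = λ/4 = 0.191 m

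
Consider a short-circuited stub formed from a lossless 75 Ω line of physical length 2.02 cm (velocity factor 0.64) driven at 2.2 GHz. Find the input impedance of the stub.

λ = v/f = 0.64·c / 2.2 GHz = 0.0873 m
βl = 2π·l/λ = 2π × 0.231 = 83.3°
tan(βl) = 8.54
For a short-circuited stub, Z_in = jZ_0·tan(βl)

Z_in ≈ +j641 Ω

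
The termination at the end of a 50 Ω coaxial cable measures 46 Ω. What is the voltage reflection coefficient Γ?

Γ = -0.0417

Γ = (Z_L − Z_0)/(Z_L + Z_0) = (46 − 50)/(46 + 50) = -4/96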